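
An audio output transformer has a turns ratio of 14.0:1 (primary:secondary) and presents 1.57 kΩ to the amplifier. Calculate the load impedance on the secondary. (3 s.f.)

Z_s = Z_p/(N_p/N_s)² = 1570/14.0² = 8.01 Ω.

Z_s ≈ 8.01 Ω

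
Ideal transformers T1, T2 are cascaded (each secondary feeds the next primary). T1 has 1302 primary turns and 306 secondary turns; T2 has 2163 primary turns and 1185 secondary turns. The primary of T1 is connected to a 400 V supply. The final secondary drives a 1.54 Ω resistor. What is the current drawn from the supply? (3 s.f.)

I_supply ≈ 4.31 A

After T1: V = 400.00 × 306/1302 = 94.009 V.
After T2: V = 94.009 × 1185/2163 = 51.503 V.
I_load = 51.503/1.54 = 33.443 A, so P_out = 51.503 × 33.443 = 1722.4 W.
All ideal ⇒ P_in = P_out, so I_supply = 1722.4/400 = 4.31 A.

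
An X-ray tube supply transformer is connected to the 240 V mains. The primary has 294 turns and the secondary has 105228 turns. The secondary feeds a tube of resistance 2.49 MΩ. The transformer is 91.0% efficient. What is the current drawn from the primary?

I_p ≈ 13.6 A

V_s = 240 × 105228/294 = 85900 V.
I_s = V_s/R = 85900/(2.49×10^6) = 0.034498 A.
P_out = V_s I_s = 85900 × 0.034498 = 2963.4 W.
P_in = P_out/η = 2963.4/0.910 = 3256.5 W.
I_p = P_in/V_p = 3256.5/240 = 13.6 A.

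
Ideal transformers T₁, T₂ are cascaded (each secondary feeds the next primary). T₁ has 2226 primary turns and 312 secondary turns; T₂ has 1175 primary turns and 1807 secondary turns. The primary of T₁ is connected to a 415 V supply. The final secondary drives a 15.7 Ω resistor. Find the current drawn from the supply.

I_supply ≈ 1.23 A

Secondary of T₁: V = 415.00 × 312/2226 = 58.167 V.
Secondary of T₂: V = 58.167 × 1807/1175 = 89.454 V.
I_load = 89.454/15.7 = 5.6977 A, so P_out = 89.454 × 5.6977 = 509.68 W.
All ideal ⇒ P_in = P_out, so I_supply = 509.68/415 = 1.23 A.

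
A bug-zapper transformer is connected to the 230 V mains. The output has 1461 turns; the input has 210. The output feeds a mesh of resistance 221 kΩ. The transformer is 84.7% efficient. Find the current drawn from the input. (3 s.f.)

I_in ≈ 0.0595 A

V_out = 230 × 1461/210 = 1600.1 V.
I_out = V_out/R = 1600.1/221000 = 0.0072405 A.
P_out = V_out I_out = 1600.1 × 0.0072405 = 11.586 W.
P_in = P_out/η = 11.586/0.847 = 13.679 W.
I_in = P_in/V_in = 13.679/230 = 0.0595 A.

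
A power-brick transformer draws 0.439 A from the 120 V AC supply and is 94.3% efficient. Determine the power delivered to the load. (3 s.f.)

P_out ≈ 49.7 W

P_in = V_in I_in = 120 × 0.439 = 52.680 W.
P_out = η P_in = 0.943 × 52.680 = 49.7 W.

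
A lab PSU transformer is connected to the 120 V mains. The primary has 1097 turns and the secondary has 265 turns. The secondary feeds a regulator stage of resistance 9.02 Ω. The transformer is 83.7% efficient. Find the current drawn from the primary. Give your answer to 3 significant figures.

V_s = 120 × 265/1097 = 28.988 V.
I_s = V_s/R = 28.988/9.02 = 3.2138 A.
P_out = V_s I_s = 28.988 × 3.2138 = 93.161 W.
P_in = P_out/η = 93.161/0.837 = 111.30 W.
I_p = P_in/V_p = 111.30/120 = 0.928 A.

I_p ≈ 0.928 A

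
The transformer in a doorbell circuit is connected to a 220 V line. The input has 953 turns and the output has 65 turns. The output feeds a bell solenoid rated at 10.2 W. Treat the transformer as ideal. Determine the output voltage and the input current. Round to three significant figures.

V_out ≈ 15.0 V, I_in ≈ 0.0464 A

V_out = V_in × N_out/N_in = 220 × 65/953 = 15.005 V.
I_out = P/V_out = 10.2/15.005 = 0.67976 A.
I_in = I_out × N_out/N_in = 0.67976 × 65/953 = 0.0464 A.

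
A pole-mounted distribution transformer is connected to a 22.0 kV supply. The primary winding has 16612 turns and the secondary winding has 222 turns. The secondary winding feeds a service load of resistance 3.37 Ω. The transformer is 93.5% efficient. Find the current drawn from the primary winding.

V_s = 22000 × 222/16612 = 294.00 V.
I_s = V_s/R = 294.00/3.37 = 87.242 A.
P_out = V_s I_s = 294.00 × 87.242 = 25649 W.
P_in = P_out/η = 25649/0.935 = 27433 W.
I_p = P_in/V_p = 27433/22000 = 1.25 A.

I_p ≈ 1.25 A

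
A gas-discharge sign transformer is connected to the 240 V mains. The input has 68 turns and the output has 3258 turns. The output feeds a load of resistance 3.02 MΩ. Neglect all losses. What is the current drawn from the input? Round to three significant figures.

V_out = V_in × N_out/N_in = 240 × 3258/68 = 11499 V.
I_out = V_out/R = 11499/(3.02×10^6) = 0.0038076 A.
For an ideal transformer I_in N_in = I_out N_out, so I_in = 0.0038076 × 3258/68 = 0.182 A.

I_in ≈ 0.182 A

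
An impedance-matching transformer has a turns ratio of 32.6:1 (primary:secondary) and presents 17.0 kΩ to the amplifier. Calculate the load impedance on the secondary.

Z_s = Z_p/(N_p/N_s)² = 17000/32.6² = 16.0 Ω.

Z_s ≈ 16.0 Ω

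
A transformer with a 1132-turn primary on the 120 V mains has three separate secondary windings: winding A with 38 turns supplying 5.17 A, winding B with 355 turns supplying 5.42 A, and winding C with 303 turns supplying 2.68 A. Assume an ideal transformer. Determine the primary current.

V_A = 120 × 38/1132 = 4.0283 V; V_B = 120 × 355/1132 = 37.633 V; V_C = 120 × 303/1132 = 32.120 V.
P_out = V_A I_A + V_B I_B + V_C I_C = 4.0283×5.17 + 37.633×5.42 + 32.120×2.68 = 20.826 + 203.97 + 86.082 = 310.88 W.
Ideal ⇒ P_in = P_out, so I_p = P_out/V_p = 310.88/120 = 2.59 A.

I_p ≈ 2.59 A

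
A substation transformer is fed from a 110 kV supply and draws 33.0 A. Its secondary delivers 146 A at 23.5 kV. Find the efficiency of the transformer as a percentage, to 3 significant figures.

P_in = 110000 × 33.0 = 3.63000×10^6 W.
P_out = 23500 × 146 = 3.43100×10^6 W.
η = P_out/P_in = 3.43100×10^6/(3.63000×10^6) = 0.945.

η ≈ 94.5%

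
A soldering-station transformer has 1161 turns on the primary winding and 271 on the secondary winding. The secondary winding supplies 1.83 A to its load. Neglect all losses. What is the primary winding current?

I_p ≈ 0.427 A

For an ideal transformer I_p/I_s = N_s/N_p, so I_p = 1.83 × 271/1161 = 0.427 A.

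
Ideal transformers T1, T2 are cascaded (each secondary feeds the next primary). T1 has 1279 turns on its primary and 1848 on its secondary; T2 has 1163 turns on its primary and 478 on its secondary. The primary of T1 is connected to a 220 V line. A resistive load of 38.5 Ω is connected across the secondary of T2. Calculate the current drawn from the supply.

After T1: V = 220.00 × 1848/1279 = 317.87 V.
After T2: V = 317.87 × 478/1163 = 130.65 V.
I_load = 130.65/38.5 = 3.3935 A, so P_out = 130.65 × 3.3935 = 443.35 W.
All ideal ⇒ P_in = P_out, so I_supply = 443.35/220 = 2.02 A.

I_supply ≈ 2.02 A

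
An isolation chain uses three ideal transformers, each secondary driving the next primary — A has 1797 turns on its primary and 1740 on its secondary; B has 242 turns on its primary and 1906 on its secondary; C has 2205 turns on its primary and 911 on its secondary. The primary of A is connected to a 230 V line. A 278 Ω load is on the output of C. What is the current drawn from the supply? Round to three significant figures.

After A: V = 230.00 × 1740/1797 = 222.70 V.
After B: V = 222.70 × 1906/242 = 1754.0 V.
After C: V = 1754.0 × 911/2205 = 724.68 V.
I_load = 724.68/278 = 2.6068 A, so P_out = 724.68 × 2.6068 = 1889.1 W.
All ideal ⇒ P_in = P_out, so I_supply = 1889.1/230 = 8.21 A.

I_supply ≈ 8.21 A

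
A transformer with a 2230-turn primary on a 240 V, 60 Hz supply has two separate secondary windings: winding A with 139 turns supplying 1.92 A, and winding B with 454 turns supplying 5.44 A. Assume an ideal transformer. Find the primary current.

I_p ≈ 1.23 A

V_A = 240 × 139/2230 = 14.960 V; V_B = 240 × 454/2230 = 48.861 V.
P_out = V_A I_A + V_B I_B = 14.960×1.92 + 48.861×5.44 = 28.723 + 265.80 = 294.53 W.
Ideal ⇒ P_in = P_out, so I_p = P_out/V_p = 294.53/240 = 1.23 A.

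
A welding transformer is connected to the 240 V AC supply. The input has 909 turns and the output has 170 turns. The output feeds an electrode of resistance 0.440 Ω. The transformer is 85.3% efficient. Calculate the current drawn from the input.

V_out = 240 × 170/909 = 44.884 V.
I_out = V_out/R = 44.884/0.440 = 102.01 A.
P_out = V_out I_out = 44.884 × 102.01 = 4578.7 W.
P_in = P_out/η = 4578.7/0.853 = 5367.7 W.
I_in = P_in/V_in = 5367.7/240 = 22.4 A.

I_in ≈ 22.4 A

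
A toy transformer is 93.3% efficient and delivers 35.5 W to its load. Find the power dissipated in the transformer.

P_loss ≈ 2.55 W

P_in = P_out/η = 35.5/0.933 = 38.0493 W.
P_loss = P_in − P_out = 38.0493 − 35.5 = 2.55 W.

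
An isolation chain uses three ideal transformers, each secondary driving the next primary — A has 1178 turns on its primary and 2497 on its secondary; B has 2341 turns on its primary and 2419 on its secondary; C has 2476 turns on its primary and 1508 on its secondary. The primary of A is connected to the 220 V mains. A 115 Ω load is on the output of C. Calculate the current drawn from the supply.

Secondary of A: V = 220.00 × 2497/1178 = 466.33 V.
Secondary of B: V = 466.33 × 2419/2341 = 481.87 V.
Secondary of C: V = 481.87 × 1508/2476 = 293.48 V.
I_load = 293.48/115 = 2.5520 A, so P_out = 293.48 × 2.5520 = 748.97 W.
All ideal ⇒ P_in = P_out, so I_supply = 748.97/220 = 3.40 A.

I_supply ≈ 3.40 A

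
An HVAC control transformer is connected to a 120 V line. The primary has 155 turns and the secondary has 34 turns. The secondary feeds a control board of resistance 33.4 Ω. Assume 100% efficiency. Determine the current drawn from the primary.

I_p ≈ 0.173 A

V_s = V_p × N_s/N_p = 120 × 34/155 = 26.323 V.
I_s = V_s/R = 26.323/33.4 = 0.78810 A.
For an ideal transformer I_p N_p = I_s N_s, so I_p = 0.78810 × 34/155 = 0.173 A.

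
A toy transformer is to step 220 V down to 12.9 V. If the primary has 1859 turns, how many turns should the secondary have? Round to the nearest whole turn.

N_s/N_p = V_s/V_p, so N_s = 1859 × 12.9/220 = 109.0 ≈ 109 turns.

N_s = 109 turns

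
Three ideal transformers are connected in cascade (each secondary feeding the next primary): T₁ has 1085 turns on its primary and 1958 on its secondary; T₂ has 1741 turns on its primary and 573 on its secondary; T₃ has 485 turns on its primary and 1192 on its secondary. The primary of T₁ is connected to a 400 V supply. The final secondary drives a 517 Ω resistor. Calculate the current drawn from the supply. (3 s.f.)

I_supply ≈ 1.65 A

Secondary of T₁: V = 400.00 × 1958/1085 = 721.84 V.
Secondary of T₂: V = 721.84 × 573/1741 = 237.57 V.
Secondary of T₃: V = 237.57 × 1192/485 = 583.89 V.
I_load = 583.89/517 = 1.1294 A, so P_out = 583.89 × 1.1294 = 659.44 W.
All ideal ⇒ P_in = P_out, so I_supply = 659.44/400 = 1.65 A.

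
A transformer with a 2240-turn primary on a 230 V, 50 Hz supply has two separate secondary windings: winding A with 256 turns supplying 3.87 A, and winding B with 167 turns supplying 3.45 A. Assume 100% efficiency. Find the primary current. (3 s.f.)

V_A = 230 × 256/2240 = 26.286 V; V_B = 230 × 167/2240 = 17.147 V.
P_out = V_A I_A + V_B I_B = 26.286×3.87 + 17.147×3.45 = 101.73 + 59.158 = 160.88 W.
Ideal ⇒ P_in = P_out, so I_p = P_out/V_p = 160.88/230 = 0.699 A.

I_p ≈ 0.699 A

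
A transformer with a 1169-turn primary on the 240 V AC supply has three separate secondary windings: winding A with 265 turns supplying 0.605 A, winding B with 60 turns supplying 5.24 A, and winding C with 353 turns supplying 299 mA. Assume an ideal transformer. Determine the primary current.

I_p ≈ 0.496 A

V_A = 240 × 265/1169 = 54.405 V; V_B = 240 × 60/1169 = 12.318 V; V_C = 240 × 353/1169 = 72.472 V.
P_out = V_A I_A + V_B I_B + V_C I_C = 54.405×0.605 + 12.318×5.24 + 72.472×0.299 = 32.915 + 64.547 + 21.669 = 119.13 W.
Ideal ⇒ P_in = P_out, so I_p = P_out/V_p = 119.13/240 = 0.496 A.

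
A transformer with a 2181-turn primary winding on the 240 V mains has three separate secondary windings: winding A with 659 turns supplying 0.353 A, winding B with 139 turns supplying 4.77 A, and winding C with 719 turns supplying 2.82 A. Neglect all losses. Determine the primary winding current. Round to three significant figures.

I_p ≈ 1.34 A

V_A = 240 × 659/2181 = 72.517 V; V_B = 240 × 139/2181 = 15.296 V; V_C = 240 × 719/2181 = 79.120 V.
P_out = V_A I_A + V_B I_B + V_C I_C = 72.517×0.353 + 15.296×4.77 + 79.120×2.82 = 25.599 + 72.961 + 223.12 = 321.68 W.
Ideal ⇒ P_in = P_out, so I_p = P_out/V_p = 321.68/240 = 1.34 A.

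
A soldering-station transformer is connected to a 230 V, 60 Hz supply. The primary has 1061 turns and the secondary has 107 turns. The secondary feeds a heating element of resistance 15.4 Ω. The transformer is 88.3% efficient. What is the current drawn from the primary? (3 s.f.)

V_s = 230 × 107/1061 = 23.195 V.
I_s = V_s/R = 23.195/15.4 = 1.5062 A.
P_out = V_s I_s = 23.195 × 1.5062 = 34.936 W.
P_in = P_out/η = 34.936/0.883 = 39.565 W.
I_p = P_in/V_p = 39.565/230 = 0.172 A.

I_p ≈ 0.172 A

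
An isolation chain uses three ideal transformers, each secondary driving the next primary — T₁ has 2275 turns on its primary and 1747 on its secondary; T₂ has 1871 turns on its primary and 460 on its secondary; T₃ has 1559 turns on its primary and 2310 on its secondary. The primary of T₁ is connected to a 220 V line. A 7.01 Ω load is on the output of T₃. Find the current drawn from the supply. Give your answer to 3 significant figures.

Secondary of T₁: V = 220.00 × 1747/2275 = 168.94 V.
Secondary of T₂: V = 168.94 × 460/1871 = 41.535 V.
Secondary of T₃: V = 41.535 × 2310/1559 = 61.544 V.
I_load = 61.544/7.01 = 8.7794 A, so P_out = 61.544 × 8.7794 = 540.32 W.
All ideal ⇒ P_in = P_out, so I_supply = 540.32/220 = 2.46 A.

I_supply ≈ 2.46 A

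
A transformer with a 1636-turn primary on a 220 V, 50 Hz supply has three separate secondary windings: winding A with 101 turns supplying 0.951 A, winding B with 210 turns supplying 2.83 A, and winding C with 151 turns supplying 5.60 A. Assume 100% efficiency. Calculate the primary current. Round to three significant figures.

I_p ≈ 0.939 A

V_A = 220 × 101/1636 = 13.582 V; V_B = 220 × 210/1636 = 28.240 V; V_C = 220 × 151/1636 = 20.306 V.
P_out = V_A I_A + V_B I_B + V_C I_C = 13.582×0.951 + 28.240×2.83 + 20.306×5.60 = 12.916 + 79.918 + 113.71 = 206.55 W.
Ideal ⇒ P_in = P_out, so I_p = P_out/V_p = 206.55/220 = 0.939 A.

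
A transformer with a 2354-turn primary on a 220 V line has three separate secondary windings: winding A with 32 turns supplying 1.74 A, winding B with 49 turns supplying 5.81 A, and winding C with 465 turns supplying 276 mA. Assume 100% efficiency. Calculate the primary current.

I_p ≈ 0.199 A

V_A = 220 × 32/2354 = 2.9907 V; V_B = 220 × 49/2354 = 4.5794 V; V_C = 220 × 465/2354 = 43.458 V.
P_out = V_A I_A + V_B I_B + V_C I_C = 2.9907×1.74 + 4.5794×5.81 + 43.458×0.276 = 5.2037 + 26.607 + 11.994 = 43.805 W.
Ideal ⇒ P_in = P_out, so I_p = P_out/V_p = 43.805/220 = 0.199 A.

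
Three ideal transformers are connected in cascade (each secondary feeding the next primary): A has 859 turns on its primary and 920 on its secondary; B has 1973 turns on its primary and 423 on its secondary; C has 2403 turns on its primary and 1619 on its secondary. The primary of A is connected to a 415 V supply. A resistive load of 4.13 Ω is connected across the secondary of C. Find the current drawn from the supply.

I_supply ≈ 2.40 A

Secondary of A: V = 415.00 × 920/859 = 444.47 V.
Secondary of B: V = 444.47 × 423/1973 = 95.292 V.
Secondary of C: V = 95.292 × 1619/2403 = 64.202 V.
I_load = 64.202/4.13 = 15.545 A, so P_out = 64.202 × 15.545 = 998.04 W.
All ideal ⇒ P_in = P_out, so I_supply = 998.04/415 = 2.40 A.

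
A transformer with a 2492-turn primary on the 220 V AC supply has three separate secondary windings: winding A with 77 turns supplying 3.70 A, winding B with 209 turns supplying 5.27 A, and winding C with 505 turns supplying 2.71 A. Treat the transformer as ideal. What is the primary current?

I_p ≈ 1.11 A

V_A = 220 × 77/2492 = 6.7978 V; V_B = 220 × 209/2492 = 18.451 V; V_C = 220 × 505/2492 = 44.583 V.
P_out = V_A I_A + V_B I_B + V_C I_C = 6.7978×3.70 + 18.451×5.27 + 44.583×2.71 = 25.152 + 97.237 + 120.82 = 243.21 W.
Ideal ⇒ P_in = P_out, so I_p = P_out/V_p = 243.21/220 = 1.11 A.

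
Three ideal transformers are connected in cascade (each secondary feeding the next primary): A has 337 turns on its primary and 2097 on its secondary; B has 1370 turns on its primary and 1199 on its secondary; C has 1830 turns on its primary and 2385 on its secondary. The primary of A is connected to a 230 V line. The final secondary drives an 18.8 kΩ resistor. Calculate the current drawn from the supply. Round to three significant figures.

I_supply ≈ 0.616 A

Secondary of A: V = 230.00 × 2097/337 = 1431.2 V.
Secondary of B: V = 1431.2 × 1199/1370 = 1252.5 V.
Secondary of C: V = 1252.5 × 2385/1830 = 1632.4 V.
I_load = 1632.4/18800 = 0.086831 A, so P_out = 1632.4 × 0.086831 = 141.74 W.
All ideal ⇒ P_in = P_out, so I_supply = 141.74/230 = 0.616 A.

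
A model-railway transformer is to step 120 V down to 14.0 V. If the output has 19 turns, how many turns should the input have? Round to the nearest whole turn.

N_in = 163 turns

N_in/N_out = V_in/V_out, so N_in = 19 × 120/14.0 = 162.9 ≈ 163 turns.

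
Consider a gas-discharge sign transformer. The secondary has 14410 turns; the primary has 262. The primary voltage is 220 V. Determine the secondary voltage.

V_s ≈ 12100 V

V_s/V_p = N_s/N_p, so V_s = 220 × 14410/262 = 12100 V.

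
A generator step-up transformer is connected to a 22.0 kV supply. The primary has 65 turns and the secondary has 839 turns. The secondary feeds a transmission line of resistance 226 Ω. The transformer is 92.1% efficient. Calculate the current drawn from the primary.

V_s = 22000 × 839/65 = 283970 V.
I_s = V_s/R = 283970/226 = 1256.5 A.
P_out = V_s I_s = 283970 × 1256.5 = 3.5681×10^8 W.
P_in = P_out/η = 3.5681×10^8/0.921 = 3.8741×10^8 W.
I_p = P_in/V_p = 3.8741×10^8/22000 = 17600 A.

I_p ≈ 17600 A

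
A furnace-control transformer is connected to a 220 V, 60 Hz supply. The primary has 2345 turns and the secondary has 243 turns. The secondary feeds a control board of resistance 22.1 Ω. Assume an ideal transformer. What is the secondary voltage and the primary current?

V_s ≈ 22.8 V, I_p ≈ 0.107 A

V_s = V_p × N_s/N_p = 220 × 243/2345 = 22.797 V.
I_s = V_s/R = 22.797/22.1 = 1.0316 A.
I_p = I_s × N_s/N_p = 1.0316 × 243/2345 = 0.107 A.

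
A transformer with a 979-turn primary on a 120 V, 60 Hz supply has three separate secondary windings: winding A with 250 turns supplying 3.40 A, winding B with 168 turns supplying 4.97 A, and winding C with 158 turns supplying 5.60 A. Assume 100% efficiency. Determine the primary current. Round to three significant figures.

I_p ≈ 2.62 A

V_A = 120 × 250/979 = 30.644 V; V_B = 120 × 168/979 = 20.592 V; V_C = 120 × 158/979 = 19.367 V.
P_out = V_A I_A + V_B I_B + V_C I_C = 30.644×3.40 + 20.592×4.97 + 19.367×5.60 = 104.19 + 102.34 + 108.45 = 314.99 W.
Ideal ⇒ P_in = P_out, so I_p = P_out/V_p = 314.99/120 = 2.62 A.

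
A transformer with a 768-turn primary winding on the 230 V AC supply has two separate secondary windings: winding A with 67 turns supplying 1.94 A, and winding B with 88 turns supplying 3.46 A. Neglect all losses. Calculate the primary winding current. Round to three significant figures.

V_A = 230 × 67/768 = 20.065 V; V_B = 230 × 88/768 = 26.354 V.
P_out = V_A I_A + V_B I_B = 20.065×1.94 + 26.354×3.46 = 38.926 + 91.185 = 130.11 W.
Ideal ⇒ P_in = P_out, so I_p = P_out/V_p = 130.11/230 = 0.566 A.

I_p ≈ 0.566 A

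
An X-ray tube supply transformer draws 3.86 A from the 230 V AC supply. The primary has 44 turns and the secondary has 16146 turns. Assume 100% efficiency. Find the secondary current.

I_s ≈ 0.0105 A

I_s/I_p = N_p/N_s, so I_s = 3.86 × 44/16146 = 0.0105 A.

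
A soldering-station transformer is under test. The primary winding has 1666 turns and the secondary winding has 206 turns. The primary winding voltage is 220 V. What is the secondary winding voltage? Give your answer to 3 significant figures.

V_s/V_p = N_s/N_p, so V_s = 220 × 206/1666 = 27.2 V.

V_s ≈ 27.2 V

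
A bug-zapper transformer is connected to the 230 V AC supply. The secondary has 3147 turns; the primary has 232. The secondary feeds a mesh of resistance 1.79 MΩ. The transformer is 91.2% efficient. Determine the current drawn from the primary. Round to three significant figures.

I_p ≈ 0.0259 A

V_s = 230 × 3147/232 = 3119.9 V.
I_s = V_s/R = 3119.9/(1.79×10^6) = 0.0017429 A.
P_out = V_s I_s = 3119.9 × 0.0017429 = 5.4378 W.
P_in = P_out/η = 5.4378/0.912 = 5.9625 W.
I_p = P_in/V_p = 5.9625/230 = 0.0259 A.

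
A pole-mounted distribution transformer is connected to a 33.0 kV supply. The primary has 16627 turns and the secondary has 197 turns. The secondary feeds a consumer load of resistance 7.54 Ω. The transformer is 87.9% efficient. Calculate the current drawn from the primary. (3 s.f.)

I_p ≈ 0.699 A

V_s = 33000 × 197/16627 = 390.99 V.
I_s = V_s/R = 390.99/7.54 = 51.856 A.
P_out = V_s I_s = 390.99 × 51.856 = 20275 W.
P_in = P_out/η = 20275/0.879 = 23066 W.
I_p = P_in/V_p = 23066/33000 = 0.699 A.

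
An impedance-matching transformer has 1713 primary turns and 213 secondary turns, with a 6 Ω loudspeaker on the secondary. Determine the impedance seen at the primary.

Z_p ≈ 388 Ω

Z_p = (N_p/N_s)² × Z_s = (1713/213)² × 6 = 388 Ω.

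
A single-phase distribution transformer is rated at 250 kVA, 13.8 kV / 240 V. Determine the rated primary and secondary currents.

I_p ≈ 18.1 A, I_s ≈ 1040 A

I_p = S/V_p = 250000/13800 = 18.1 A.
I_s = S/V_s = 250000/240 = 1040 A.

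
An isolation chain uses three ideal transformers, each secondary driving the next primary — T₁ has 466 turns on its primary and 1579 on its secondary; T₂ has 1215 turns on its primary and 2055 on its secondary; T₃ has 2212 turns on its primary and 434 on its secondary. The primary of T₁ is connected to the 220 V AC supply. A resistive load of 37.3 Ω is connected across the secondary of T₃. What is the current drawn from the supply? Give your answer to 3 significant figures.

I_supply ≈ 7.46 A

After T₁: V = 220.00 × 1579/466 = 745.45 V.
After T₂: V = 745.45 × 2055/1215 = 1260.8 V.
After T₃: V = 1260.8 × 434/2212 = 247.38 V.
I_load = 247.38/37.3 = 6.6321 A, so P_out = 247.38 × 6.6321 = 1640.6 W.
All ideal ⇒ P_in = P_out, so I_supply = 1640.6/220 = 7.46 A.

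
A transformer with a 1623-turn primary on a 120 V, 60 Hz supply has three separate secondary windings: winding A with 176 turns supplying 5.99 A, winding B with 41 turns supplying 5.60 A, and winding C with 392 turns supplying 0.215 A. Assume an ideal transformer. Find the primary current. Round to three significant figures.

V_A = 120 × 176/1623 = 13.013 V; V_B = 120 × 41/1623 = 3.0314 V; V_C = 120 × 392/1623 = 28.983 V.
P_out = V_A I_A + V_B I_B + V_C I_C = 13.013×5.99 + 3.0314×5.60 + 28.983×0.215 = 77.948 + 16.976 + 6.2314 = 101.15 W.
Ideal ⇒ P_in = P_out, so I_p = P_out/V_p = 101.15/120 = 0.843 A.

I_p ≈ 0.843 A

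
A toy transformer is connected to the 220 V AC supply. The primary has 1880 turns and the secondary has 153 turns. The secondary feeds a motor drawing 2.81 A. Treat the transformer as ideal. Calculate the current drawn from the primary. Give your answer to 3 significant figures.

I_p ≈ 0.229 A

For an ideal transformer I_p N_p = I_s N_s, so I_p = 2.81 × 153/1880 = 0.229 A.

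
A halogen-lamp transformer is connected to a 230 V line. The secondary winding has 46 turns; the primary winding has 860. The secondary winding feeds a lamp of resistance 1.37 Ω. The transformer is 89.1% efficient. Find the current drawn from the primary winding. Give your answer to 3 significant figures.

V_s = 230 × 46/860 = 12.302 V.
I_s = V_s/R = 12.302/1.37 = 8.9798 A.
P_out = V_s I_s = 12.302 × 8.9798 = 110.47 W.
P_in = P_out/η = 110.47/0.891 = 123.99 W.
I_p = P_in/V_p = 123.99/230 = 0.539 A.

I_p ≈ 0.539 A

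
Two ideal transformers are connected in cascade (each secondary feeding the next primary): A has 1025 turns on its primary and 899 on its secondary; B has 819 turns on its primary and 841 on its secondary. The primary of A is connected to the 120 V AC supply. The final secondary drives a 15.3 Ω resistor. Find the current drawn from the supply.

After A: V = 120.00 × 899/1025 = 105.25 V.
After B: V = 105.25 × 841/819 = 108.08 V.
I_load = 108.08/15.3 = 7.0638 A, so P_out = 108.08 × 7.0638 = 763.43 W.
All ideal ⇒ P_in = P_out, so I_supply = 763.43/120 = 6.36 A.

I_supply ≈ 6.36 A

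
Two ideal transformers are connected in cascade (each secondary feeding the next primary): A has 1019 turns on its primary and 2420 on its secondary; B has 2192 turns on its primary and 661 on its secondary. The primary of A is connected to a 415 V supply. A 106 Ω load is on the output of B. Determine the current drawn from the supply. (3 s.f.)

After A: V = 415.00 × 2420/1019 = 985.57 V.
After B: V = 985.57 × 661/2192 = 297.20 V.
I_load = 297.20/106 = 2.8038 A, so P_out = 297.20 × 2.8038 = 833.29 W.
All ideal ⇒ P_in = P_out, so I_supply = 833.29/415 = 2.01 A.

I_supply ≈ 2.01 A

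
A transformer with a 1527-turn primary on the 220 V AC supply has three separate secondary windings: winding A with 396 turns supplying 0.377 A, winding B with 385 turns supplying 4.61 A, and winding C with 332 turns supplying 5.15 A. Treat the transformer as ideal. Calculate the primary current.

I_p ≈ 2.38 A

V_A = 220 × 396/1527 = 57.053 V; V_B = 220 × 385/1527 = 55.468 V; V_C = 220 × 332/1527 = 47.832 V.
P_out = V_A I_A + V_B I_B + V_C I_C = 57.053×0.377 + 55.468×4.61 + 47.832×5.15 = 21.509 + 255.71 + 246.34 = 523.55 W.
Ideal ⇒ P_in = P_out, so I_p = P_out/V_p = 523.55/220 = 2.38 A.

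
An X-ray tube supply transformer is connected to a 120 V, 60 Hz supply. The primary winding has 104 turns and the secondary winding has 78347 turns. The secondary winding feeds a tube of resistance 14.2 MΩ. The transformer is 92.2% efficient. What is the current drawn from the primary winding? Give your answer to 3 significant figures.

I_p ≈ 5.20 A

V_s = 120 × 78347/104 = 90400 V.
I_s = V_s/R = 90400/(1.42×10^7) = 0.0063662 A.
P_out = V_s I_s = 90400 × 0.0063662 = 575.51 W.
P_in = P_out/η = 575.51/0.922 = 624.20 W.
I_p = P_in/V_p = 624.20/120 = 5.20 A.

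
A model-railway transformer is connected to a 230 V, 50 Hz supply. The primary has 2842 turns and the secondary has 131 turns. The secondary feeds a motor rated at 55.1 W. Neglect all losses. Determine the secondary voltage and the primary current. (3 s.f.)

V_s = V_p × N_s/N_p = 230 × 131/2842 = 10.602 V.
I_s = P/V_s = 55.1/10.602 = 5.1973 A.
I_p = I_s × N_s/N_p = 5.1973 × 131/2842 = 0.240 A.

V_s ≈ 10.6 V, I_p ≈ 0.240 A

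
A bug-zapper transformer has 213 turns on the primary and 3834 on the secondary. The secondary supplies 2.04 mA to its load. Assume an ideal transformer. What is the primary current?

I_p ≈ 0.0367 A

For an ideal transformer I_p/I_s = N_s/N_p, so I_p = 0.00204 × 3834/213 = 0.0367 A.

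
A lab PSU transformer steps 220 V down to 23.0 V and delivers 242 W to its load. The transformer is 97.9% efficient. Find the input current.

P_in = P_out/η = 242/0.979 = 247.19 W.
I_in = P_in/V_in = 247.19/220 = 1.12 A.

I_in ≈ 1.12 A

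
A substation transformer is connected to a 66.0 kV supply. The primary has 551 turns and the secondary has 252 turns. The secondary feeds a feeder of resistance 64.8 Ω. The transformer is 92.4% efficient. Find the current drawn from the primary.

I_p ≈ 231 A

V_s = 66000 × 252/551 = 30185 V.
I_s = V_s/R = 30185/64.8 = 465.82 A.
P_out = V_s I_s = 30185 × 465.82 = 1.4061×10^7 W.
P_in = P_out/η = 1.4061×10^7/0.924 = 1.5217×10^7 W.
I_p = P_in/V_p = 1.5217×10^7/66000 = 231 A.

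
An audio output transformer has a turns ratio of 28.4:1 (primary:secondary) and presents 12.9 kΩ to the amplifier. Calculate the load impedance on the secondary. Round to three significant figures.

Z_s = Z_p/(N_p/N_s)² = 12900/28.4² = 16.0 Ω.

Z_s ≈ 16.0 Ω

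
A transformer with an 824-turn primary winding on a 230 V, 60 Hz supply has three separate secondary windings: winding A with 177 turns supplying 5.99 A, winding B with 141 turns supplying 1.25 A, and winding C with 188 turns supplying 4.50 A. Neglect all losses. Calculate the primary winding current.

V_A = 230 × 177/824 = 49.405 V; V_B = 230 × 141/824 = 39.357 V; V_C = 230 × 188/824 = 52.476 V.
P_out = V_A I_A + V_B I_B + V_C I_C = 49.405×5.99 + 39.357×1.25 + 52.476×4.50 = 295.94 + 49.196 + 236.14 = 581.27 W.
Ideal ⇒ P_in = P_out, so I_p = P_out/V_p = 581.27/230 = 2.53 A.

I_p ≈ 2.53 A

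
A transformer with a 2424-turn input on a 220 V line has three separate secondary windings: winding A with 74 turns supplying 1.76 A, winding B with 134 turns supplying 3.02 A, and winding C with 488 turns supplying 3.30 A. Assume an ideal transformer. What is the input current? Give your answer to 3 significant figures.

V_A = 220 × 74/2424 = 6.7162 V; V_B = 220 × 134/2424 = 12.162 V; V_C = 220 × 488/2424 = 44.290 V.
P_out = V_A I_A + V_B I_B + V_C I_C = 6.7162×1.76 + 12.162×3.02 + 44.290×3.30 = 11.820 + 36.728 + 146.16 = 194.71 W.
Ideal ⇒ P_in = P_out, so I_in = P_out/V_in = 194.71/220 = 0.885 A.

I_in ≈ 0.885 A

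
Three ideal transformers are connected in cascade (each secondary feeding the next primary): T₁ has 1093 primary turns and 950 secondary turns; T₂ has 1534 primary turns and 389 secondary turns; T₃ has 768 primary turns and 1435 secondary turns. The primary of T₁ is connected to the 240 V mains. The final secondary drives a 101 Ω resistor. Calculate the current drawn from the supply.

I_supply ≈ 0.403 A

Secondary of T₁: V = 240.00 × 950/1093 = 208.60 V.
Secondary of T₂: V = 208.60 × 389/1534 = 52.898 V.
Secondary of T₃: V = 52.898 × 1435/768 = 98.839 V.
I_load = 98.839/101 = 0.97861 A, so P_out = 98.839 × 0.97861 = 96.725 W.
All ideal ⇒ P_in = P_out, so I_supply = 96.725/240 = 0.403 A.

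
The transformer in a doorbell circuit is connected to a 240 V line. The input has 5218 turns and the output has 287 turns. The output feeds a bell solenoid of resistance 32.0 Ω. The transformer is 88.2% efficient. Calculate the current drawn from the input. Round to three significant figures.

I_in ≈ 0.0257 A

V_out = 240 × 287/5218 = 13.200 V.
I_out = V_out/R = 13.200/32.0 = 0.41251 A.
P_out = V_out I_out = 13.200 × 0.41251 = 5.4454 W.
P_in = P_out/η = 5.4454/0.882 = 6.1739 W.
I_in = P_in/V_in = 6.1739/240 = 0.0257 A.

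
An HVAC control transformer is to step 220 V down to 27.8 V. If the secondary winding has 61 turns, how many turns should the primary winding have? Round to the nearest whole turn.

N_p/N_s = V_p/V_s, so N_p = 61 × 220/27.8 = 482.7 ≈ 483 turns.

N_p = 483 turns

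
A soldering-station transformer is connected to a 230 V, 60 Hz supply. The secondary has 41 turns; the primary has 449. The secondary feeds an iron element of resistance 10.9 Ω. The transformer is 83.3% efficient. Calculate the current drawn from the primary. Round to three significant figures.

I_p ≈ 0.211 A

V_s = 230 × 41/449 = 21.002 V.
I_s = V_s/R = 21.002/10.9 = 1.9268 A.
P_out = V_s I_s = 21.002 × 1.9268 = 40.467 W.
P_in = P_out/η = 40.467/0.833 = 48.580 W.
I_p = P_in/V_p = 48.580/230 = 0.211 A.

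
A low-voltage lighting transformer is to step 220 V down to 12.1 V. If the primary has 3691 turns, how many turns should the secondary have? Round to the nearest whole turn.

N_s = 203 turns

N_s/N_p = V_s/V_p, so N_s = 3691 × 12.1/220 = 203.0 ≈ 203 turns.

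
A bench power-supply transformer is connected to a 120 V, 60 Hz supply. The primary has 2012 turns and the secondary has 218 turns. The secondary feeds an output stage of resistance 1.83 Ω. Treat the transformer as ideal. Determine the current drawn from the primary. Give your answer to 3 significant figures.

V_s = V_p × N_s/N_p = 120 × 218/2012 = 13.002 V.
I_s = V_s/R = 13.002/1.83 = 7.1049 A.
For an ideal transformer I_p N_p = I_s N_s, so I_p = 7.1049 × 218/2012 = 0.770 A.

I_p ≈ 0.770 A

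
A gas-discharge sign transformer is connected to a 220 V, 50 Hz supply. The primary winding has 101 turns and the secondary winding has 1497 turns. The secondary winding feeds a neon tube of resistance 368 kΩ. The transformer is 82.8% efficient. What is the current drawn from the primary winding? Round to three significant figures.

V_s = 220 × 1497/101 = 3260.8 V.
I_s = V_s/R = 3260.8/368000 = 0.0088608 A.
P_out = V_s I_s = 3260.8 × 0.0088608 = 28.893 W.
P_in = P_out/η = 28.893/0.828 = 34.895 W.
I_p = P_in/V_p = 34.895/220 = 0.159 A.

I_p ≈ 0.159 A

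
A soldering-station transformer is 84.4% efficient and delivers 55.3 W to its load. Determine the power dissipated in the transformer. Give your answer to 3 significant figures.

P_in = P_out/η = 55.3/0.844 = 65.5213 W.
P_loss = P_in − P_out = 65.5213 − 55.3 = 10.2 W.

P_loss ≈ 10.2 W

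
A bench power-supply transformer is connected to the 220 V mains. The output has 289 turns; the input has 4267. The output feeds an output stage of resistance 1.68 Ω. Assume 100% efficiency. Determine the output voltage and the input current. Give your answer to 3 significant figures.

V_out = V_in × N_out/N_in = 220 × 289/4267 = 14.900 V.
I_out = V_out/R = 14.900/1.68 = 8.8693 A.
I_in = I_out × N_out/N_in = 8.8693 × 289/4267 = 0.601 A.

V_out ≈ 14.9 V, I_in ≈ 0.601 A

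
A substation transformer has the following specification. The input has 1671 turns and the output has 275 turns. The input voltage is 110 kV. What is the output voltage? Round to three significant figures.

V_out ≈ 18100 V

V_out/V_in = N_out/N_in, so V_out = 110000 × 275/1671 = 18100 V.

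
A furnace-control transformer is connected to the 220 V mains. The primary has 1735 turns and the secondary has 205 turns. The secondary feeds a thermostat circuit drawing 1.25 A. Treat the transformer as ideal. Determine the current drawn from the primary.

I_p ≈ 0.148 A

For an ideal transformer I_p N_p = I_s N_s, so I_p = 1.25 × 205/1735 = 0.148 A.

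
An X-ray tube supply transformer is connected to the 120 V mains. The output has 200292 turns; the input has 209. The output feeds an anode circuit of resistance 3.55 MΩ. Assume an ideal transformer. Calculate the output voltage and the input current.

V_out ≈ 115000 V, I_in ≈ 31.0 A

V_out = V_in × N_out/N_in = 120 × 200292/209 = 115000 V.
I_out = V_out/R = 115000/(3.55×10^6) = 0.032394 A.
I_in = I_out × N_out/N_in = 0.032394 × 200292/209 = 31.0 A.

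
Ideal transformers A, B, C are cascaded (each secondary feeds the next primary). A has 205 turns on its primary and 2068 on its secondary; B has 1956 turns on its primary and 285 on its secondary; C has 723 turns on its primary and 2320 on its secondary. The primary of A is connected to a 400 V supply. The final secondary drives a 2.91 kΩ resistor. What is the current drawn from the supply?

After A: V = 400.00 × 2068/205 = 4035.1 V.
After B: V = 4035.1 × 285/1956 = 587.94 V.
After C: V = 587.94 × 2320/723 = 1886.6 V.
I_load = 1886.6/2910 = 0.64832 A, so P_out = 1886.6 × 0.64832 = 1223.1 W.
All ideal ⇒ P_in = P_out, so I_supply = 1223.1/400 = 3.06 A.

I_supply ≈ 3.06 A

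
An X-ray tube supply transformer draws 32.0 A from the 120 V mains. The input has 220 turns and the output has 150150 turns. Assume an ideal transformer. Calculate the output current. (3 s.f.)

I_out/I_in = N_in/N_out, so I_out = 32.0 × 220/150150 = 0.0469 A.

I_out ≈ 0.0469 A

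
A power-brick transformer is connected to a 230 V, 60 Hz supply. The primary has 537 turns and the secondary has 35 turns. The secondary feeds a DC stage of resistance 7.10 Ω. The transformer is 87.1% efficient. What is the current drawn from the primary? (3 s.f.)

V_s = 230 × 35/537 = 14.991 V.
I_s = V_s/R = 14.991/7.10 = 2.1114 A.
P_out = V_s I_s = 14.991 × 2.1114 = 31.651 W.
P_in = P_out/η = 31.651/0.871 = 36.338 W.
I_p = P_in/V_p = 36.338/230 = 0.158 A.

I_p ≈ 0.158 A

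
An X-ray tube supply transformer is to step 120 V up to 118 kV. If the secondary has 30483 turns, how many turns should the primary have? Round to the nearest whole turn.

N_p/N_s = V_p/V_s, so N_p = 30483 × 120/118000 = 31.0 ≈ 31 turns.

N_p = 31 turns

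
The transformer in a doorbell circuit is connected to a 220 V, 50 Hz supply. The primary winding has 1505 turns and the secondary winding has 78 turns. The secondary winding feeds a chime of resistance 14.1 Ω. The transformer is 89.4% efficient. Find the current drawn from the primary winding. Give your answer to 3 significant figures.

I_p ≈ 0.0469 A

V_s = 220 × 78/1505 = 11.402 V.
I_s = V_s/R = 11.402/14.1 = 0.80865 A.
P_out = V_s I_s = 11.402 × 0.80865 = 9.2202 W.
P_in = P_out/η = 9.2202/0.894 = 10.313 W.
I_p = P_in/V_p = 10.313/220 = 0.0469 A.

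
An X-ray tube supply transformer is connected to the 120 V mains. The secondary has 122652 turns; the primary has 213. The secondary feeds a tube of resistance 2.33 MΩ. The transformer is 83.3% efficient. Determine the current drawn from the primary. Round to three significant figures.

V_s = 120 × 122652/213 = 69100 V.
I_s = V_s/R = 69100/(2.33×10^6) = 0.029657 A.
P_out = V_s I_s = 69100 × 0.029657 = 2049.3 W.
P_in = P_out/η = 2049.3/0.833 = 2460.1 W.
I_p = P_in/V_p = 2460.1/120 = 20.5 A.

I_p ≈ 20.5 A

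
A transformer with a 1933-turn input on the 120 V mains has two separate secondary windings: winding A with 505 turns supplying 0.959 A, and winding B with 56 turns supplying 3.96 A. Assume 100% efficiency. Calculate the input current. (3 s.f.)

V_A = 120 × 505/1933 = 31.350 V; V_B = 120 × 56/1933 = 3.4765 V.
P_out = V_A I_A + V_B I_B = 31.350×0.959 + 3.4765×3.96 = 30.065 + 13.767 = 43.832 W.
Ideal ⇒ P_in = P_out, so I_in = P_out/V_in = 43.832/120 = 0.365 A.

I_in ≈ 0.365 A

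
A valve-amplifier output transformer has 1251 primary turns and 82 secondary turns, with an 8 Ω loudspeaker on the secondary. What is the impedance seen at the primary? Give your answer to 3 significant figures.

Z_p ≈ 1860 Ω

Z_p = (N_p/N_s)² × Z_s = (1251/82)² × 8 = 1860 Ω.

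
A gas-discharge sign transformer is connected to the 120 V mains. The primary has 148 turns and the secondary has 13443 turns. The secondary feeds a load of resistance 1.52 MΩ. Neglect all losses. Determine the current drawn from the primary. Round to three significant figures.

I_p ≈ 0.651 A

V_s = V_p × N_s/N_p = 120 × 13443/148 = 10900 V.
I_s = V_s/R = 10900/(1.52×10^6) = 0.0071709 A.
For an ideal transformer I_p N_p = I_s N_s, so I_p = 0.0071709 × 13443/148 = 0.651 A.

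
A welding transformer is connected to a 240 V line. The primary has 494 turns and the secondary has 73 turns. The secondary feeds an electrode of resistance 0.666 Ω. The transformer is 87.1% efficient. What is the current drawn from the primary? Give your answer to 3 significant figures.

I_p ≈ 9.03 A

V_s = 240 × 73/494 = 35.466 V.
I_s = V_s/R = 35.466/0.666 = 53.252 A.
P_out = V_s I_s = 35.466 × 53.252 = 1888.6 W.
P_in = P_out/η = 1888.6/0.871 = 2168.3 W.
I_p = P_in/V_p = 2168.3/240 = 9.03 A.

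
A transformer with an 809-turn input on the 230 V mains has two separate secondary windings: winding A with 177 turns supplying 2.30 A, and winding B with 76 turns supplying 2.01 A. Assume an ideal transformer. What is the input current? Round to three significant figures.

V_A = 230 × 177/809 = 50.321 V; V_B = 230 × 76/809 = 21.607 V.
P_out = V_A I_A + V_B I_B = 50.321×2.30 + 21.607×2.01 = 115.74 + 43.430 = 159.17 W.
Ideal ⇒ P_in = P_out, so I_in = P_out/V_in = 159.17/230 = 0.692 A.

I_in ≈ 0.692 A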